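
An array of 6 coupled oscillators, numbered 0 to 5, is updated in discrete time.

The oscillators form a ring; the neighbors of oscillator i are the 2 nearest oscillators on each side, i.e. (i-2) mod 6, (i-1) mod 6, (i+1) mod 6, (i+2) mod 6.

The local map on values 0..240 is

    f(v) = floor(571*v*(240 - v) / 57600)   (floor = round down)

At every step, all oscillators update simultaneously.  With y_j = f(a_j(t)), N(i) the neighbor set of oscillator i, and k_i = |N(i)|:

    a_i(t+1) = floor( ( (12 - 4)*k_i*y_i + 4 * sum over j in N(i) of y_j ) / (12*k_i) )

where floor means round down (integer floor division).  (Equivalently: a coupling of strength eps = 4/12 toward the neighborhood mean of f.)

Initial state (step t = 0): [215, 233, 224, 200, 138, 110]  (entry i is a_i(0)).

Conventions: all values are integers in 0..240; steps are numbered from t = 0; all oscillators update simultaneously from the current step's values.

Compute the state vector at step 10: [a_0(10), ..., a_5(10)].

Answer: [139, 139, 139, 139, 139, 139]

Derivation:
t=0: [215, 233, 224, 200, 138, 110]
t=1: [62, 36, 47, 80, 118, 117]
t=2: [109, 86, 96, 121, 133, 132]
t=3: [139, 134, 137, 140, 140, 140]
t=4: [138, 139, 138, 138, 138, 138]
t=5: [139, 139, 139, 139, 139, 139]
t=6: [139, 139, 139, 139, 139, 139]
t=7: [139, 139, 139, 139, 139, 139]
t=8: [139, 139, 139, 139, 139, 139]
t=9: [139, 139, 139, 139, 139, 139]
t=10: [139, 139, 139, 139, 139, 139]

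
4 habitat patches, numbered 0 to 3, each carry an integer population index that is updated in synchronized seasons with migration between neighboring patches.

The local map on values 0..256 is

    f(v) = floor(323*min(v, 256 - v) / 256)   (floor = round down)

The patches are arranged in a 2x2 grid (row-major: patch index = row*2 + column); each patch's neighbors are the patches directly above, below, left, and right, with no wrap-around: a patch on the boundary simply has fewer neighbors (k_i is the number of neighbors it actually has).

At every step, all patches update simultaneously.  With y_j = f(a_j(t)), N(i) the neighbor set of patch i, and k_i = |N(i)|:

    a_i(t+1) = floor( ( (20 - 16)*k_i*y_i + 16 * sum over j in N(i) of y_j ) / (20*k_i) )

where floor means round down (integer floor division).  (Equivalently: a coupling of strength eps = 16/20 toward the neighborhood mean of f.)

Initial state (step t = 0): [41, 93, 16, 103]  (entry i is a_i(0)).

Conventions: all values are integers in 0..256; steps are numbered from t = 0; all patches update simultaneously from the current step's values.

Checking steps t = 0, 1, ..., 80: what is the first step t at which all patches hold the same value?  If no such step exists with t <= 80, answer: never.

Answer: 9
Key observation: Synchronization is absorbing here: once all patches are equal they stay equal, and step 9 is the first all-equal step.

Derivation:
t=0: [41, 93, 16, 103]  (not all equal)
t=1: [65, 95, 76, 80]  (not all equal)
t=2: [102, 96, 91, 105]  (not all equal)
t=3: [119, 128, 126, 120]  (not all equal)
t=4: [157, 152, 152, 157]  (not all equal)
t=5: [129, 125, 125, 129]  (not all equal)
t=6: [157, 159, 159, 157]  (not all equal)
t=7: [122, 123, 123, 122]  (not all equal)
t=8: [154, 153, 153, 154]  (not all equal)
t=9: [128, 128, 128, 128]  (all equal)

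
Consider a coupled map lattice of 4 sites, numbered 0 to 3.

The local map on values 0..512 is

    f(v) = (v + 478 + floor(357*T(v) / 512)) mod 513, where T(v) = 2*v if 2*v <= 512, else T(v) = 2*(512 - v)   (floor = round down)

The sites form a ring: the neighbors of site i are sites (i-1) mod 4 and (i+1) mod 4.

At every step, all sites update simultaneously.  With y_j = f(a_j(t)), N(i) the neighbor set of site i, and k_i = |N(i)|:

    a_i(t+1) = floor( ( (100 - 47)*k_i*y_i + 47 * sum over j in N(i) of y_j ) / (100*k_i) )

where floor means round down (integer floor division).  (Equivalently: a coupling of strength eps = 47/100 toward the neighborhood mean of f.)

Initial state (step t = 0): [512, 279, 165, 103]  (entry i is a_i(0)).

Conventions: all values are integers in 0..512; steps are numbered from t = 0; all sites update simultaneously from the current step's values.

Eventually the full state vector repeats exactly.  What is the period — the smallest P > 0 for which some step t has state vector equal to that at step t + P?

Simulating step by step:
t=0: [512, 279, 165, 103]
t=1: [315, 225, 253, 308]
t=2: [150, 289, 158, 46]
t=3: [201, 183, 211, 196]
t=4: [433, 428, 445, 445]
t=5: [507, 507, 504, 504]
t=6: [478, 478, 479, 479]
t=7: [490, 490, 490, 490]
t=8: [485, 485, 485, 485]
t=9: [487, 487, 487, 487]
t=10: [486, 486, 486, 486]
t=11: [487, 487, 487, 487]

Answer: 2
Key observation: The state at step 9, [487, 487, 487, 487], reappears at step 11 — and no state repeats earlier — so the cycle the system enters has period 2.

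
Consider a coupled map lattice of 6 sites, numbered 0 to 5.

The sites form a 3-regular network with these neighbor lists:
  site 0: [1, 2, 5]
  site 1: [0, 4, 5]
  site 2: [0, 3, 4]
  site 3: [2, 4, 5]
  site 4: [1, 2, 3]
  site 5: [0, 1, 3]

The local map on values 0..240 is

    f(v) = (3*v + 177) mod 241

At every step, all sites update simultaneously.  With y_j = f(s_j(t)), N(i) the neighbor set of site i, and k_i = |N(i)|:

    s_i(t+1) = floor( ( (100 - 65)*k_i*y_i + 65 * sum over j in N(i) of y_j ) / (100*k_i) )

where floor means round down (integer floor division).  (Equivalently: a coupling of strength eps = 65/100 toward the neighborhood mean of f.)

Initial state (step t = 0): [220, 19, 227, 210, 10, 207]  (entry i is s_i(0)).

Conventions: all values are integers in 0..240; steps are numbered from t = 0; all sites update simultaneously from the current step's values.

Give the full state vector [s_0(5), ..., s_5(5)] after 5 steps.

Simulating step by step:
t=0: [220, 19, 227, 210, 10, 207]
t=1: [136, 167, 135, 119, 170, 119]
t=2: [111, 146, 113, 95, 147, 94]
t=3: [93, 129, 95, 161, 131, 159]
t=4: [178, 131, 181, 166, 135, 163]
t=5: [190, 141, 196, 180, 147, 174]

Answer: [190, 141, 196, 180, 147, 174]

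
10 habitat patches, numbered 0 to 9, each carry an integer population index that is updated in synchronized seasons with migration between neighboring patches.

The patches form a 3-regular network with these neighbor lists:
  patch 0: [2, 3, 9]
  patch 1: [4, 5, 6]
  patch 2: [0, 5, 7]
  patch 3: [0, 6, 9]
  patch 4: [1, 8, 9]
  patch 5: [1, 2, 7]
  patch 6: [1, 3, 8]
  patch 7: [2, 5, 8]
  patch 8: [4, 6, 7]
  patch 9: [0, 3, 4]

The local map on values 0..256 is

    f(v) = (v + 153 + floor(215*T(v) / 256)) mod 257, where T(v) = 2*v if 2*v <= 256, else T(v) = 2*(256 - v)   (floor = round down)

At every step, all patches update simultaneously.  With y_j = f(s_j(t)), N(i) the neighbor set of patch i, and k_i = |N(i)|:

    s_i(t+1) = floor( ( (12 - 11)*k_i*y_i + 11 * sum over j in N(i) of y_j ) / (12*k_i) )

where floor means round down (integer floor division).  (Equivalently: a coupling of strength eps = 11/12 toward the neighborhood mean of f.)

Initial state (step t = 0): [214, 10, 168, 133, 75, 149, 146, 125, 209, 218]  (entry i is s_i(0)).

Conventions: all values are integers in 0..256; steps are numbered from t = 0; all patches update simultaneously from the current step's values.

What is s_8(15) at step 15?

Simulating step by step:
t=0: [214, 10, 168, 133, 75, 149, 146, 125, 209, 218]
t=1: [205, 181, 211, 197, 172, 208, 201, 208, 183, 170]
t=2: [193, 194, 184, 194, 204, 188, 197, 188, 194, 196]
t=3: [195, 192, 196, 192, 192, 197, 193, 197, 192, 191]
t=4: [194, 193, 192, 194, 195, 192, 194, 192, 193, 194]
t=5: [194, 194, 194, 194, 193, 194, 194, 194, 194, 193]
t=6: [194, 194, 194, 194, 194, 194, 194, 194, 194, 194]
t=7: [194, 194, 194, 194, 194, 194, 194, 194, 194, 194]
t=8: [194, 194, 194, 194, 194, 194, 194, 194, 194, 194]
t=9: [194, 194, 194, 194, 194, 194, 194, 194, 194, 194]
t=10: [194, 194, 194, 194, 194, 194, 194, 194, 194, 194]
t=11: [194, 194, 194, 194, 194, 194, 194, 194, 194, 194]
t=12: [194, 194, 194, 194, 194, 194, 194, 194, 194, 194]
t=13: [194, 194, 194, 194, 194, 194, 194, 194, 194, 194]
t=14: [194, 194, 194, 194, 194, 194, 194, 194, 194, 194]
t=15: [194, 194, 194, 194, 194, 194, 194, 194, 194, 194]

Answer: s_8(15) = 194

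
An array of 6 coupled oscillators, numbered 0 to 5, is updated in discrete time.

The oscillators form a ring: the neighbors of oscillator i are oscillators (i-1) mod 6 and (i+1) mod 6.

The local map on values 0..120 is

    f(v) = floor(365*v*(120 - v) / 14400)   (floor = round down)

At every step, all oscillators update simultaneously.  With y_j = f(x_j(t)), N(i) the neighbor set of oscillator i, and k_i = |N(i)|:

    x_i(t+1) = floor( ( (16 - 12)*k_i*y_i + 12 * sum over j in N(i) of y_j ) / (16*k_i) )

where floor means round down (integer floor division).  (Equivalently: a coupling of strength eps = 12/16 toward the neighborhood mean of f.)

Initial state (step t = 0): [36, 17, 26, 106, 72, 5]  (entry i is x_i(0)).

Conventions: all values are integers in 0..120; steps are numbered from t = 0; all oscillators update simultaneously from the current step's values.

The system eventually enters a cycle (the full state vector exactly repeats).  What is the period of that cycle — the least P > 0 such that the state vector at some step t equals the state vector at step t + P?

Answer: 2
Key observation: The state at step 6, [86, 86, 86, 86, 86, 86], reappears at step 8 — and no state repeats earlier — so the cycle the system enters has period 2.

Derivation:
t=0: [36, 17, 26, 106, 72, 5]
t=1: [40, 62, 45, 64, 40, 64]
t=2: [88, 85, 89, 84, 87, 83]
t=3: [74, 71, 73, 71, 75, 72]
t=4: [87, 86, 87, 86, 86, 85]
t=5: [73, 72, 73, 73, 74, 73]
t=6: [86, 86, 86, 86, 86, 86]
t=7: [74, 74, 74, 74, 74, 74]
t=8: [86, 86, 86, 86, 86, 86]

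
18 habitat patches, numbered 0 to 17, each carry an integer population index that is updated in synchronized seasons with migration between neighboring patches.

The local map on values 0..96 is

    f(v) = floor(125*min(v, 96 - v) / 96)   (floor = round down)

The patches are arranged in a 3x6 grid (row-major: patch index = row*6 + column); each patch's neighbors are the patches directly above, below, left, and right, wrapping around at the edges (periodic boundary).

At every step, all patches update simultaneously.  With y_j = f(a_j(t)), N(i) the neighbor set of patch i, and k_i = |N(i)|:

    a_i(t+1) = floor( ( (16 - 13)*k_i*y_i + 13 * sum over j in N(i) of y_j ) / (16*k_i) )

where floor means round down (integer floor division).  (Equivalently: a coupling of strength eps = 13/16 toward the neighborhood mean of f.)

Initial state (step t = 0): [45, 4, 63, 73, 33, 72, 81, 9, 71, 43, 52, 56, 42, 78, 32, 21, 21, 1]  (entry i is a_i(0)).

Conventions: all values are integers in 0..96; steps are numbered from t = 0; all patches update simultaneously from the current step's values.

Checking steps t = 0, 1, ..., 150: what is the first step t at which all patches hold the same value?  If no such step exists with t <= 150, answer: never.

Simulating step by step:
t=0: [45, 4, 63, 73, 33, 72, 81, 9, 71, 43, 52, 56, 42, 78, 32, 21, 21, 1]  (not all equal)
t=1: [33, 28, 29, 39, 37, 36, 39, 18, 36, 39, 46, 31, 30, 26, 32, 35, 30, 33]  (not all equal)
t=2: [42, 34, 42, 45, 48, 43, 38, 37, 39, 50, 47, 47, 41, 34, 40, 45, 46, 41]  (not all equal)
t=3: [50, 48, 51, 58, 58, 57, 53, 46, 52, 57, 60, 55, 50, 48, 51, 57, 58, 56]  (not all equal)
t=4: [56, 59, 56, 51, 48, 52, 57, 59, 56, 50, 49, 51, 57, 59, 56, 51, 49, 52]  (not all equal)
t=5: [51, 49, 52, 57, 59, 57, 51, 49, 52, 57, 60, 56, 51, 49, 52, 57, 59, 56]  (not all equal)
t=6: [56, 59, 56, 51, 48, 52, 57, 59, 56, 50, 48, 51, 57, 59, 56, 51, 48, 52]  (not all equal)
t=7: [51, 49, 52, 57, 60, 57, 51, 49, 52, 57, 60, 56, 51, 49, 52, 57, 60, 56]  (not all equal)
t=8: [56, 59, 56, 50, 47, 51, 57, 59, 56, 50, 48, 51, 57, 59, 56, 50, 48, 51]  (not all equal)
t=9: [51, 49, 52, 57, 60, 57, 51, 49, 52, 58, 60, 57, 51, 49, 52, 58, 60, 57]  (not all equal)
t=10: [56, 59, 56, 50, 47, 50, 56, 59, 56, 50, 47, 50, 56, 59, 56, 50, 47, 50]  (not all equal)
t=11: [52, 49, 52, 57, 60, 57, 52, 49, 52, 57, 60, 57, 52, 49, 52, 57, 60, 57]  (not all equal)
t=12: [56, 59, 56, 50, 47, 50, 56, 59, 56, 50, 47, 50, 56, 59, 56, 50, 47, 50]  (not all equal)

Answer: never
Key observation: The state at step 10 reappears at step 12 — the system is in a cycle of period 2 from step 10 on.  No step 0..12 is synchronized, and the cycle repeats forever, so no step up to 150 (or ever) has all patches equal.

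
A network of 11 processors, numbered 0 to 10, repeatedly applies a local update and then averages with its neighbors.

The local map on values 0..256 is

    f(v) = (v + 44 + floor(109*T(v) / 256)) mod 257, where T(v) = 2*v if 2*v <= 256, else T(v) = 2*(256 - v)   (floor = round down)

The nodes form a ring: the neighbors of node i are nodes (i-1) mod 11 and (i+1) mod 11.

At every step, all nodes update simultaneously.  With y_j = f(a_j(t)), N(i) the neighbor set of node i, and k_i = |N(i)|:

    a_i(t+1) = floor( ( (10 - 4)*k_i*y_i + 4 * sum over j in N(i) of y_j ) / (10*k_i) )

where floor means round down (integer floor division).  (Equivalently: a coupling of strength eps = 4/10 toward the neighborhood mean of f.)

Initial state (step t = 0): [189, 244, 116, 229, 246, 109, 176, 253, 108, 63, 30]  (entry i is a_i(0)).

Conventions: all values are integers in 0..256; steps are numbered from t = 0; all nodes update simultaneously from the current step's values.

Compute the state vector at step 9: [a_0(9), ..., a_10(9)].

Simulating step by step:
t=0: [189, 244, 116, 229, 246, 109, 176, 253, 108, 63, 30]
t=1: [47, 31, 16, 31, 81, 161, 76, 80, 186, 164, 98]
t=2: [143, 101, 84, 113, 141, 92, 154, 158, 63, 68, 167]
t=3: [67, 183, 216, 196, 108, 138, 64, 54, 135, 139, 56]
t=4: [136, 60, 35, 76, 157, 96, 130, 123, 48, 49, 126]
t=5: [50, 119, 132, 137, 97, 143, 61, 39, 108, 110, 43]
t=6: [107, 36, 20, 64, 144, 91, 122, 149, 218, 221, 150]
t=7: [172, 130, 103, 118, 90, 134, 55, 26, 35, 35, 72]
t=8: [58, 67, 146, 91, 131, 85, 110, 105, 104, 121, 133]
t=9: [129, 136, 91, 137, 97, 174, 236, 239, 191, 58, 46]

Answer: [129, 136, 91, 137, 97, 174, 236, 239, 191, 58, 46]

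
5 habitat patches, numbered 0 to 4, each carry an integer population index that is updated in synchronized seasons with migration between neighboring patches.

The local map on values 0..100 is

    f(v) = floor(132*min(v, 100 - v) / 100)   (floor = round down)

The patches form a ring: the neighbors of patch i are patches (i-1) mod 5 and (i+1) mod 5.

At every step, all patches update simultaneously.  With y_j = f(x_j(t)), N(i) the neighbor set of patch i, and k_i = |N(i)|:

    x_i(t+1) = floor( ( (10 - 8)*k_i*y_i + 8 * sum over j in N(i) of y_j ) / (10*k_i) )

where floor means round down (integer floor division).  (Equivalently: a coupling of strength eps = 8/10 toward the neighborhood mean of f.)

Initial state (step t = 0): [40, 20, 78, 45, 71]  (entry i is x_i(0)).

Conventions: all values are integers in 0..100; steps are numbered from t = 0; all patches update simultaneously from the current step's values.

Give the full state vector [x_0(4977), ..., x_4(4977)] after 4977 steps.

Simulating step by step:
t=0: [40, 20, 78, 45, 71]
t=1: [36, 37, 39, 38, 52]
t=2: [53, 48, 49, 55, 51]
t=3: [63, 63, 61, 63, 61]
t=4: [49, 49, 48, 50, 48]
t=5: [63, 63, 64, 63, 64]
t=6: [47, 47, 47, 47, 47]
t=7: [62, 62, 62, 62, 62]
t=8: [50, 50, 50, 50, 50]
t=9: [66, 66, 66, 66, 66]
t=10: [44, 44, 44, 44, 44]
t=11: [58, 58, 58, 58, 58]
t=12: [55, 55, 55, 55, 55]
t=13: [59, 59, 59, 59, 59]
t=14: [54, 54, 54, 54, 54]
t=15: [60, 60, 60, 60, 60]
t=16: [52, 52, 52, 52, 52]
t=17: [63, 63, 63, 63, 63]
t=18: [48, 48, 48, 48, 48]
t=19: [63, 63, 63, 63, 63]

Answer: [63, 63, 63, 63, 63]
Key observation: The state at step 17, [63, 63, 63, 63, 63], reappears at step 19: the system is in a cycle of period 2 from step 17 on.  Therefore the state at step 4977 equals the state at step 17 + ((4977 - 17) mod 2) = 17, which is [63, 63, 63, 63, 63].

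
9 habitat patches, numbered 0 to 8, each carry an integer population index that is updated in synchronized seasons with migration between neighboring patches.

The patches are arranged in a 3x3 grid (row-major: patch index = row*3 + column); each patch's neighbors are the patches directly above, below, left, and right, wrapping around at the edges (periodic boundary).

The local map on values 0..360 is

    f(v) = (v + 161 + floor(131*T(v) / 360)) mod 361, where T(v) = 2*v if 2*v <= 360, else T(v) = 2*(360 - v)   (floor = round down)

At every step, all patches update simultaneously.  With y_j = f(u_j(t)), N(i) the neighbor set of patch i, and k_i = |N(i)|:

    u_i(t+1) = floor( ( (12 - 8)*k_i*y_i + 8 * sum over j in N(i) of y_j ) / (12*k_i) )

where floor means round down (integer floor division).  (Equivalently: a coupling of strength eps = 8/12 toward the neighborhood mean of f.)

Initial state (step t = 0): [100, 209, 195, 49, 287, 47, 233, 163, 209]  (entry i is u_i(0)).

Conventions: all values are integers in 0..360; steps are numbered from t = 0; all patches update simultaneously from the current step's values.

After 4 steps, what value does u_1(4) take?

Answer: u_1(4) = 93

Derivation:
t=0: [100, 209, 195, 49, 287, 47, 233, 163, 209]
t=1: [211, 150, 173, 221, 161, 183, 171, 110, 133]
t=2: [102, 127, 85, 107, 133, 91, 135, 160, 118]
t=3: [229, 131, 215, 234, 136, 220, 137, 39, 123]
t=4: [92, 93, 87, 94, 94, 88, 93, 94, 88]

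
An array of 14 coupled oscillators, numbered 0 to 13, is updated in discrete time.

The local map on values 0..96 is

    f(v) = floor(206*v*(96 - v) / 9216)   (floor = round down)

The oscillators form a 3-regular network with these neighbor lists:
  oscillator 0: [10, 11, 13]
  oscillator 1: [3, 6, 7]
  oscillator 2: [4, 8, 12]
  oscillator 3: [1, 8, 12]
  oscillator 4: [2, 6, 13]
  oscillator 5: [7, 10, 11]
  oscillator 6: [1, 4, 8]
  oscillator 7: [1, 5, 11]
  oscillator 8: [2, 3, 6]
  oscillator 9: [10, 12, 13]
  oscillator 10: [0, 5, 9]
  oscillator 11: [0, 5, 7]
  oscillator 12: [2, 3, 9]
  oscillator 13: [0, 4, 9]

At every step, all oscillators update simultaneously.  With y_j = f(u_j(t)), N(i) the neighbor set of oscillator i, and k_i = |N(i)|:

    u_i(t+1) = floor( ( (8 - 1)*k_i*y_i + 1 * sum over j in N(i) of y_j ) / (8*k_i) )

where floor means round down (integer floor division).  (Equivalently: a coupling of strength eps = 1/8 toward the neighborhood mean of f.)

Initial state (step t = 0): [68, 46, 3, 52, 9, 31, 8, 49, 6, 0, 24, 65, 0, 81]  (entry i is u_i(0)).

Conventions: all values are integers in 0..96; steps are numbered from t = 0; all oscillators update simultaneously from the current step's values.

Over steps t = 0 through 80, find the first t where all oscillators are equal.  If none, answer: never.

Answer: 7
Key observation: Synchronization is absorbing here: once all oscillators are equal they stay equal, and step 7 is the first all-equal step.

Derivation:
t=0: [68, 46, 3, 52, 9, 31, 8, 49, 6, 0, 24, 65, 0, 81]  (not all equal)
t=1: [41, 49, 6, 47, 16, 44, 16, 50, 13, 2, 36, 45, 2, 26]  (not all equal)
t=2: [49, 50, 12, 47, 27, 50, 28, 51, 24, 7, 46, 50, 6, 38]  (not all equal)
t=3: [50, 50, 23, 48, 40, 51, 42, 51, 38, 16, 49, 51, 14, 47]  (not all equal)
t=4: [51, 50, 37, 49, 49, 51, 50, 51, 48, 29, 50, 51, 26, 50]  (not all equal)
t=5: [51, 51, 47, 50, 50, 51, 51, 51, 50, 43, 50, 51, 40, 50]  (not all equal)
t=6: [51, 51, 50, 50, 51, 51, 51, 51, 51, 50, 50, 51, 50, 50]  (not all equal)
t=7: [51, 51, 51, 51, 51, 51, 51, 51, 51, 51, 51, 51, 51, 51]  (all equal)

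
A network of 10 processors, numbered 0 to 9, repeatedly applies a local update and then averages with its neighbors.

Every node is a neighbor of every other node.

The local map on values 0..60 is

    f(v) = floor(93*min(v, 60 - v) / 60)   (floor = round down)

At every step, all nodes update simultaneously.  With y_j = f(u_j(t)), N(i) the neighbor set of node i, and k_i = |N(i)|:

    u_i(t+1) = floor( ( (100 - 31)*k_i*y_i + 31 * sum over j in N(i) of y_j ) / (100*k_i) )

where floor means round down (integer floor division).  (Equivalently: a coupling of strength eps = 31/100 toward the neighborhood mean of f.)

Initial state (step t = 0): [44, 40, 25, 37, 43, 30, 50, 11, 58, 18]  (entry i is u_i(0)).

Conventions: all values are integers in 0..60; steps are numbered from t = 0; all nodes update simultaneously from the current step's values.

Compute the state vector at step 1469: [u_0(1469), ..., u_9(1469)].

Simulating step by step:
t=0: [44, 40, 25, 37, 43, 30, 50, 11, 58, 18]
t=1: [24, 29, 33, 31, 26, 39, 18, 20, 10, 26]
t=2: [36, 40, 38, 40, 38, 33, 29, 32, 21, 38]
t=3: [36, 32, 34, 32, 34, 39, 41, 40, 33, 34]
t=4: [37, 41, 39, 41, 39, 33, 31, 33, 39, 39]
t=5: [34, 30, 32, 30, 32, 38, 40, 38, 32, 32]
t=6: [40, 44, 42, 44, 42, 36, 34, 36, 42, 42]
t=7: [30, 26, 28, 26, 28, 34, 36, 34, 28, 28]
t=8: [44, 40, 42, 40, 42, 40, 38, 40, 42, 42]
t=9: [25, 30, 27, 30, 27, 30, 32, 30, 27, 27]
t=10: [39, 44, 41, 44, 41, 44, 42, 44, 41, 41]
t=11: [30, 25, 28, 25, 28, 25, 27, 25, 28, 28]
t=12: [44, 39, 42, 39, 42, 39, 41, 39, 42, 42]
t=13: [25, 30, 27, 30, 27, 30, 28, 30, 27, 27]
t=14: [39, 44, 41, 44, 41, 44, 42, 44, 41, 41]

Answer: [25, 30, 27, 30, 27, 30, 28, 30, 27, 27]
Key observation: The state at step 10, [39, 44, 41, 44, 41, 44, 42, 44, 41, 41], reappears at step 14: the system is in a cycle of period 4 from step 10 on.  Therefore the state at step 1469 equals the state at step 10 + ((1469 - 10) mod 4) = 13, which is [25, 30, 27, 30, 27, 30, 28, 30, 27, 27].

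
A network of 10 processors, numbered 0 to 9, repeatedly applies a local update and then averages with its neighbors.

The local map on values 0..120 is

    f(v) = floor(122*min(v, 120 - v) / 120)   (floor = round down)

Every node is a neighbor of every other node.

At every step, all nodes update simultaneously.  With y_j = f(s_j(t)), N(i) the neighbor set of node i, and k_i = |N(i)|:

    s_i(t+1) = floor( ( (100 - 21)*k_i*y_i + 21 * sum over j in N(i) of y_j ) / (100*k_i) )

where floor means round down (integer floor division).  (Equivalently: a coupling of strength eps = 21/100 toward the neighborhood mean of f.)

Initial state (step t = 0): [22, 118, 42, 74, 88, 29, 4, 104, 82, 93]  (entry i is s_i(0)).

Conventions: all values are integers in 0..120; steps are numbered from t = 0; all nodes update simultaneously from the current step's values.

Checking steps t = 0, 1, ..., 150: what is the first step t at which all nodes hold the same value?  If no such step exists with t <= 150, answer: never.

Simulating step by step:
t=0: [22, 118, 42, 74, 88, 29, 4, 104, 82, 93]  (not all equal)
t=1: [22, 7, 38, 41, 30, 28, 9, 18, 35, 26]  (not all equal)
t=2: [22, 11, 35, 37, 28, 27, 12, 19, 32, 25]  (not all equal)
t=3: [22, 14, 32, 34, 27, 26, 14, 20, 30, 24]  (not all equal)
t=4: [22, 16, 30, 31, 26, 25, 16, 21, 28, 24]  (not all equal)
t=5: [22, 17, 28, 29, 25, 24, 17, 21, 27, 23]  (not all equal)
t=6: [22, 18, 26, 27, 24, 23, 18, 21, 26, 23]  (not all equal)
t=7: [22, 19, 25, 26, 23, 22, 19, 21, 25, 22]  (not all equal)
t=8: [22, 19, 24, 25, 22, 22, 19, 21, 24, 22]  (not all equal)
t=9: [22, 19, 23, 24, 22, 22, 19, 21, 23, 22]  (not all equal)
t=10: [21, 19, 22, 23, 21, 21, 19, 21, 22, 21]  (not all equal)
t=11: [21, 19, 21, 22, 21, 21, 19, 21, 21, 21]  (not all equal)
t=12: [20, 19, 20, 21, 20, 20, 19, 20, 20, 20]  (not all equal)
t=13: [19, 19, 19, 20, 19, 19, 19, 19, 19, 19]  (not all equal)
t=14: [19, 19, 19, 19, 19, 19, 19, 19, 19, 19]  (all equal)

Answer: 14
Key observation: Synchronization is absorbing here: once all nodes are equal they stay equal, and step 14 is the first all-equal step.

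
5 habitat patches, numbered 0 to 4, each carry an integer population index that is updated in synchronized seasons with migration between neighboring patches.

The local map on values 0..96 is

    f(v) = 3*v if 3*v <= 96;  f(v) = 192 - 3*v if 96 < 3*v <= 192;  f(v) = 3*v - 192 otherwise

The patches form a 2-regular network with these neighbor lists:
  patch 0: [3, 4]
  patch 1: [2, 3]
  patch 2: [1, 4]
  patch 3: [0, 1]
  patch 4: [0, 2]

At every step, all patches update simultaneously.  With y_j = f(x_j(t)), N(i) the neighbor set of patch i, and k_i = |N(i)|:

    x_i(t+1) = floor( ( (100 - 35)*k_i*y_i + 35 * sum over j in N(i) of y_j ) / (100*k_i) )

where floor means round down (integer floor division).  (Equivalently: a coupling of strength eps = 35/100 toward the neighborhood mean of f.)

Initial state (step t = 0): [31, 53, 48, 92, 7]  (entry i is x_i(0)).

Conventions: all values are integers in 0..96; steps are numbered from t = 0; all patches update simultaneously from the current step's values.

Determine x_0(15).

Simulating step by step:
t=0: [31, 53, 48, 92, 7]
t=1: [78, 44, 40, 76, 38]
t=2: [47, 57, 70, 41, 70]
t=3: [48, 28, 18, 57, 23]
t=4: [46, 67, 61, 36, 62]
t=5: [50, 22, 8, 65, 14]
t=6: [35, 47, 34, 20, 38]
t=7: [80, 59, 81, 63, 81]
t=8: [40, 19, 44, 12, 50]
t=9: [60, 53, 56, 45, 50]
t=10: [25, 35, 28, 44, 33]
t=11: [75, 81, 86, 67, 88]
t=12: [35, 46, 64, 20, 64]
t=13: [67, 45, 9, 63, 15]
t=14: [14, 42, 35, 13, 35]
t=15: [49, 64, 83, 44, 79]

Answer: x_0(15) = 49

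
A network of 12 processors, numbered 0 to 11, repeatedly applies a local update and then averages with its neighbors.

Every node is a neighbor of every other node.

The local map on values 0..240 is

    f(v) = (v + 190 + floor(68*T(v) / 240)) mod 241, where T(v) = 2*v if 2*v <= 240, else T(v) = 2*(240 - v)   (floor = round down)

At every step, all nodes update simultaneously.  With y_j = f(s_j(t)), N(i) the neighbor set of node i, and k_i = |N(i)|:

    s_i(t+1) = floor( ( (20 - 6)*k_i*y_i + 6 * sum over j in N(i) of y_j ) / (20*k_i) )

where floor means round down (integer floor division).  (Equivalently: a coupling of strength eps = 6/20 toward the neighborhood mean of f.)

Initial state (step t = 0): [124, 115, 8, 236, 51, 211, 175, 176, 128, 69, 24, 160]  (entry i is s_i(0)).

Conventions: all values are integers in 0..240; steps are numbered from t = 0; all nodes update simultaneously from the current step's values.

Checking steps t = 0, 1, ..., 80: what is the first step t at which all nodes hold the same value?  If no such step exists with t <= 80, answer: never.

Simulating step by step:
t=0: [124, 115, 8, 236, 51, 211, 175, 176, 128, 69, 24, 160]  (not all equal)
t=1: [140, 134, 183, 173, 66, 166, 155, 156, 142, 86, 200, 151]  (not all equal)
t=2: [143, 141, 155, 152, 80, 150, 147, 147, 143, 101, 160, 146]  (not all equal)
t=3: [143, 143, 147, 146, 95, 146, 145, 145, 143, 117, 149, 145]  (not all equal)
t=4: [144, 144, 145, 145, 111, 145, 145, 145, 144, 135, 146, 145]  (not all equal)
t=5: [146, 146, 146, 146, 129, 146, 146, 146, 146, 143, 146, 146]  (not all equal)
t=6: [147, 147, 147, 147, 142, 147, 147, 147, 147, 146, 147, 147]  (not all equal)
t=7: [147, 147, 147, 147, 146, 147, 147, 147, 147, 147, 147, 147]  (not all equal)
t=8: [148, 148, 148, 148, 148, 148, 148, 148, 148, 148, 148, 148]  (all equal)

Answer: 8
Key observation: Synchronization is absorbing here: once all nodes are equal they stay equal, and step 8 is the first all-equal step.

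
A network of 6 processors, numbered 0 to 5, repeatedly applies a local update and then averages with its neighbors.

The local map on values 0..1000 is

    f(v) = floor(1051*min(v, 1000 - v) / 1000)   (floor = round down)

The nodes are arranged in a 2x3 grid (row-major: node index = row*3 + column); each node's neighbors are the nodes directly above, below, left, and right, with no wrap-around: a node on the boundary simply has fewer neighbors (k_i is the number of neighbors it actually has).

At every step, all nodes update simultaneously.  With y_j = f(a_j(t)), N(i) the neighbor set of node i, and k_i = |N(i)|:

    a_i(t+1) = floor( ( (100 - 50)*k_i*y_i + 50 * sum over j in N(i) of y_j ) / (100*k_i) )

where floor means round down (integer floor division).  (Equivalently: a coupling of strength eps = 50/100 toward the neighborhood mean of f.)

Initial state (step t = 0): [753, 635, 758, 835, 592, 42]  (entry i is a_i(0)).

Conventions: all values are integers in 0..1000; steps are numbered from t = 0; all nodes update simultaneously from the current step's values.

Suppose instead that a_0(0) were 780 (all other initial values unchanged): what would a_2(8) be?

Simulating step by step:
t=0: [780, 635, 758, 835, 592, 42]
t=1: [254, 343, 233, 251, 314, 192]
t=2: [288, 320, 262, 280, 302, 244]
t=3: [308, 317, 285, 301, 306, 276]
t=4: [323, 323, 305, 319, 317, 300]
t=5: [338, 334, 323, 335, 331, 320]
t=6: [353, 349, 341, 351, 346, 339]
t=7: [369, 365, 359, 367, 363, 358]
t=8: [385, 382, 378, 384, 381, 377]

Answer: a_2(8) = 378
Key observation: This trace re-runs the system from the modified initial state.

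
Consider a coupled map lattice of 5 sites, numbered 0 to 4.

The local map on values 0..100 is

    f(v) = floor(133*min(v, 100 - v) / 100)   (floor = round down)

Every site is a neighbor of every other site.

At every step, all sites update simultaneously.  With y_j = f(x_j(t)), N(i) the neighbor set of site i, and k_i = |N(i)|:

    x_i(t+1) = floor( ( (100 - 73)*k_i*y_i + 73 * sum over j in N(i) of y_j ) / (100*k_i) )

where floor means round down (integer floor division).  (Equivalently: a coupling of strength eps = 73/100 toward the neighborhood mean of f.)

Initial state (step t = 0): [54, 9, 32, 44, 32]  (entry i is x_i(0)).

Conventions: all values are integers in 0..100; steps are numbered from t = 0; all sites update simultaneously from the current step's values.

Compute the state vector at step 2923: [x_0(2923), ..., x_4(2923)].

Answer: [65, 65, 65, 65, 65]
Key observation: The state at step 5, [61, 61, 61, 61, 61], reappears at step 9: the system is in a cycle of period 4 from step 5 on.  Therefore the state at step 2923 equals the state at step 5 + ((2923 - 5) mod 4) = 7, which is [65, 65, 65, 65, 65].

Derivation:
t=0: [54, 9, 32, 44, 32]
t=1: [44, 40, 42, 44, 42]
t=2: [55, 55, 55, 55, 55]
t=3: [59, 59, 59, 59, 59]
t=4: [54, 54, 54, 54, 54]
t=5: [61, 61, 61, 61, 61]
t=6: [51, 51, 51, 51, 51]
t=7: [65, 65, 65, 65, 65]
t=8: [46, 46, 46, 46, 46]
t=9: [61, 61, 61, 61, 61]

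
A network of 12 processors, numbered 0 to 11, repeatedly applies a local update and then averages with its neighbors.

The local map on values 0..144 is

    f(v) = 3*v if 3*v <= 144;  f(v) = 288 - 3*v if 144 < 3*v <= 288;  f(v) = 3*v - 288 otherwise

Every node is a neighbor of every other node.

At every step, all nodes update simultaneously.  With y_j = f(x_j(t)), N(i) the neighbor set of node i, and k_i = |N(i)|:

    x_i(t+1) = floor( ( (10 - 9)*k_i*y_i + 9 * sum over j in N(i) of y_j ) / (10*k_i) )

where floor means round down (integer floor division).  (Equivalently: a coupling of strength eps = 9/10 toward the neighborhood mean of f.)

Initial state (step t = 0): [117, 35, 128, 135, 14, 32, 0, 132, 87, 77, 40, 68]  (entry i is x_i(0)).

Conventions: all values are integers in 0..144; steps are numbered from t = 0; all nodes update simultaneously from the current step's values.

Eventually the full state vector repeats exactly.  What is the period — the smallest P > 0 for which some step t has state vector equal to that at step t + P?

Answer: 5
Key observation: The state at step 12, [104, 104, 104, 104, 103, 104, 103, 104, 103, 103, 104, 104], reappears at step 17 — and no state repeats earlier — so the cycle the system enters has period 5.

Derivation:
t=0: [117, 35, 128, 135, 14, 32, 0, 132, 87, 77, 40, 68]
t=1: [76, 76, 76, 76, 75, 76, 74, 76, 75, 75, 77, 76]
t=2: [60, 60, 60, 60, 61, 60, 61, 60, 61, 61, 60, 60]
t=3: [107, 107, 107, 107, 106, 107, 106, 107, 106, 106, 107, 107]
t=4: [32, 32, 32, 32, 31, 32, 31, 32, 31, 31, 32, 32]
t=5: [95, 95, 95, 95, 94, 95, 94, 95, 94, 94, 95, 95]
t=6: [3, 3, 3, 3, 4, 3, 4, 3, 4, 4, 3, 3]
t=7: [9, 9, 9, 9, 10, 9, 10, 9, 10, 10, 9, 9]
t=8: [27, 27, 27, 27, 28, 27, 28, 27, 28, 28, 27, 27]
t=9: [81, 81, 81, 81, 82, 81, 82, 81, 82, 82, 81, 81]
t=10: [44, 44, 44, 44, 43, 44, 43, 44, 43, 43, 44, 44]
t=11: [131, 131, 131, 131, 130, 131, 130, 131, 130, 130, 131, 131]
t=12: [104, 104, 104, 104, 103, 104, 103, 104, 103, 103, 104, 104]
t=13: [23, 23, 23, 23, 22, 23, 22, 23, 22, 22, 23, 23]
t=14: [68, 68, 68, 68, 67, 68, 67, 68, 67, 67, 68, 68]
t=15: [84, 84, 84, 84, 85, 84, 85, 84, 85, 85, 84, 84]
t=16: [35, 35, 35, 35, 34, 35, 34, 35, 34, 34, 35, 35]
t=17: [104, 104, 104, 104, 103, 104, 103, 104, 103, 103, 104, 104]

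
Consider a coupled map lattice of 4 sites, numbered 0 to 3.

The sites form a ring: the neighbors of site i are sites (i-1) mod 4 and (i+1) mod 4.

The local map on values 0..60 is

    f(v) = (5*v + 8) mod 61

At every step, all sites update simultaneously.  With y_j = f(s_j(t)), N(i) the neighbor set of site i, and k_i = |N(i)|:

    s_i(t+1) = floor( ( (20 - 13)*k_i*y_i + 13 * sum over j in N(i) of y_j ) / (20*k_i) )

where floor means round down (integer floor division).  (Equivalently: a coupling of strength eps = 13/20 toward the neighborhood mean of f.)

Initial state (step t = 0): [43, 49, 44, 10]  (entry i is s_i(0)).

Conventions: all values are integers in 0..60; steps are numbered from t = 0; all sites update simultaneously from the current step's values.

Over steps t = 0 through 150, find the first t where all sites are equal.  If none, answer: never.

Answer: 33
Key observation: Synchronization is absorbing here: once all sites are equal they stay equal, and step 33 is the first all-equal step.

Derivation:
t=0: [43, 49, 44, 10]  (not all equal)
t=1: [35, 30, 37, 47]  (not all equal)
t=2: [31, 15, 34, 24]  (not all equal)
t=3: [23, 39, 28, 33]  (not all equal)
t=4: [23, 15, 32, 26]  (not all equal)
t=5: [12, 22, 28, 20]  (not all equal)
t=6: [36, 30, 42, 27]  (not all equal)
t=7: [20, 25, 30, 20]  (not all equal)
t=8: [35, 30, 31, 43]  (not all equal)
t=9: [24, 25, 39, 27]  (not all equal)
t=10: [12, 12, 17, 15]  (not all equal)
t=11: [11, 15, 20, 20]  (not all equal)
t=12: [23, 23, 38, 32]  (not all equal)
t=13: [15, 5, 20, 21]  (not all equal)
t=14: [35, 33, 44, 40]  (not all equal)
t=15: [24, 32, 40, 23]  (not all equal)
t=16: [17, 26, 24, 10]  (not all equal)
t=17: [35, 17, 26, 32]  (not all equal)
t=18: [25, 16, 30, 21]  (not all equal)
t=19: [29, 24, 38, 33]  (not all equal)
t=20: [29, 17, 23, 32]  (not all equal)
t=21: [36, 21, 25, 26]  (not all equal)
t=22: [23, 23, 25, 10]  (not all equal)
t=23: [19, 4, 23, 24]  (not all equal)
t=24: [25, 23, 11, 16]  (not all equal)
t=25: [12, 4, 9, 13]  (not all equal)
t=26: [15, 29, 31, 23]  (not all equal)
t=27: [18, 31, 24, 20]  (not all equal)
t=28: [41, 28, 30, 30]  (not all equal)
t=29: [30, 30, 32, 34]  (not all equal)
t=30: [42, 39, 46, 46]  (not all equal)
t=31: [36, 36, 43, 48]  (not all equal)
t=32: [4, 16, 16, 16]  (not all equal)
t=33: [27, 27, 27, 27]  (all equal)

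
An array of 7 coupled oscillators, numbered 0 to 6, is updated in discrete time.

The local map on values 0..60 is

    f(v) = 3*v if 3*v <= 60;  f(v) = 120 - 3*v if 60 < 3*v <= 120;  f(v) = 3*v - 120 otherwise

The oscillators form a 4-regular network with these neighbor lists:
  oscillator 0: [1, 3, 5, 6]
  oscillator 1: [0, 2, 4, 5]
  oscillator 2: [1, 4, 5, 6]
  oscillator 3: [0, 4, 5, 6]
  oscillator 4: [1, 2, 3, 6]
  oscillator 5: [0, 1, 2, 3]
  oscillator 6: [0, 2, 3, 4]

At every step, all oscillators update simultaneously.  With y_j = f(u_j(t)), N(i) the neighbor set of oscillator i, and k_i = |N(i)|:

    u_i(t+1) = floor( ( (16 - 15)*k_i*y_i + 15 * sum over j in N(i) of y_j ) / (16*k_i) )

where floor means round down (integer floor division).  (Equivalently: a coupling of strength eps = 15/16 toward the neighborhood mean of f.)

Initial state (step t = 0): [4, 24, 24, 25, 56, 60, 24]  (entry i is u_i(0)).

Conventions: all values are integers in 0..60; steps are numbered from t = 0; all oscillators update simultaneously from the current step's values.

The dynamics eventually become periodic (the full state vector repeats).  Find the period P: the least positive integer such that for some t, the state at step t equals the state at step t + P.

Simulating step by step:
t=0: [4, 24, 24, 25, 56, 60, 24]
t=1: [47, 42, 50, 42, 47, 39, 38]
t=2: [6, 17, 10, 12, 12, 14, 18]
t=3: [44, 32, 44, 37, 42, 34, 31]
t=4: [19, 12, 18, 15, 17, 14, 10]
t=5: [39, 50, 40, 45, 41, 47, 50]
t=6: [22, 8, 19, 14, 17, 12, 6]
t=7: [31, 47, 33, 39, 36, 43, 48]
t=8: [15, 17, 16, 17, 16, 17, 16]
t=9: [49, 48, 49, 48, 49, 48, 48]
t=10: [24, 26, 24, 25, 24, 25, 26]
t=11: [43, 46, 44, 45, 44, 45, 46]
t=12: [16, 12, 15, 13, 15, 13, 12]
t=13: [38, 43, 39, 41, 39, 41, 43]
t=14: [6, 4, 5, 5, 5, 5, 4]
t=15: [13, 15, 13, 15, 13, 15, 15]
t=16: [44, 40, 43, 42, 43, 42, 40]
t=17: [3, 8, 4, 6, 4, 6, 8]
t=18: [20, 13, 19, 15, 19, 15, 13]
t=19: [43, 53, 45, 49, 45, 49, 53]
t=20: [31, 17, 29, 22, 29, 22, 17]
t=21: [50, 37, 46, 42, 46, 42, 37]
t=22: [8, 17, 10, 15, 10, 15, 17]
t=23: [46, 33, 43, 37, 43, 37, 33]
t=24: [15, 11, 14, 13, 14, 13, 11]
t=25: [36, 41, 37, 39, 37, 39, 41]
t=26: [3, 7, 4, 6, 4, 6, 7]
t=27: [18, 13, 17, 15, 17, 15, 13]
t=28: [42, 49, 43, 47, 43, 47, 49]
t=29: [22, 12, 20, 16, 20, 16, 12]
t=30: [42, 54, 45, 49, 45, 49, 54]
t=31: [32, 17, 30, 22, 30, 22, 17]
t=32: [50, 35, 45, 40, 45, 40, 35]
t=33: [8, 15, 11, 14, 11, 14, 15]
t=34: [42, 33, 40, 36, 40, 36, 33]
t=35: [15, 5, 12, 9, 12, 9, 5]
t=36: [22, 34, 24, 30, 24, 30, 34]
t=37: [25, 43, 29, 37, 29, 37, 43]
t=38: [11, 28, 16, 23, 16, 23, 28]
t=39: [42, 44, 43, 42, 43, 42, 44]
t=40: [8, 7, 9, 8, 9, 8, 7]
t=41: [22, 25, 23, 24, 23, 24, 25]
t=42: [46, 50, 47, 49, 47, 49, 50]
t=43: [27, 22, 26, 24, 26, 24, 22]
t=44: [50, 43, 49, 45, 49, 45, 43]
t=45: [13, 23, 15, 19, 15, 19, 23]
t=46: [53, 46, 50, 48, 50, 48, 46]
t=47: [22, 29, 22, 27, 22, 27, 29]
t=48: [37, 49, 40, 44, 40, 44, 49]
t=49: [18, 6, 15, 12, 15, 12, 6]
t=50: [28, 43, 30, 38, 30, 38, 43]
t=51: [9, 24, 14, 19, 14, 19, 24]
t=52: [50, 42, 48, 44, 48, 44, 42]
t=53: [10, 21, 12, 17, 12, 17, 21]
t=54: [52, 39, 49, 43, 49, 43, 39]
t=55: [7, 23, 11, 18, 11, 18, 23]
t=56: [50, 36, 46, 40, 46, 40, 36]
t=57: [7, 16, 10, 14, 10, 14, 16]
t=58: [43, 31, 41, 35, 41, 35, 31]
t=59: [20, 8, 17, 13, 17, 13, 8]
t=60: [33, 48, 35, 43, 35, 43, 48]
t=61: [16, 15, 17, 16, 17, 16, 15]
t=62: [46, 49, 47, 48, 47, 48, 49]
t=63: [25, 21, 24, 22, 24, 22, 21]
t=64: [54, 49, 53, 51, 53, 51, 49]
t=65: [30, 37, 31, 35, 31, 35, 37]
t=66: [13, 23, 15, 19, 15, 19, 23]

Answer: 21
Key observation: The state at step 45, [13, 23, 15, 19, 15, 19, 23], reappears at step 66 — and no state repeats earlier — so the cycle the system enters has period 21.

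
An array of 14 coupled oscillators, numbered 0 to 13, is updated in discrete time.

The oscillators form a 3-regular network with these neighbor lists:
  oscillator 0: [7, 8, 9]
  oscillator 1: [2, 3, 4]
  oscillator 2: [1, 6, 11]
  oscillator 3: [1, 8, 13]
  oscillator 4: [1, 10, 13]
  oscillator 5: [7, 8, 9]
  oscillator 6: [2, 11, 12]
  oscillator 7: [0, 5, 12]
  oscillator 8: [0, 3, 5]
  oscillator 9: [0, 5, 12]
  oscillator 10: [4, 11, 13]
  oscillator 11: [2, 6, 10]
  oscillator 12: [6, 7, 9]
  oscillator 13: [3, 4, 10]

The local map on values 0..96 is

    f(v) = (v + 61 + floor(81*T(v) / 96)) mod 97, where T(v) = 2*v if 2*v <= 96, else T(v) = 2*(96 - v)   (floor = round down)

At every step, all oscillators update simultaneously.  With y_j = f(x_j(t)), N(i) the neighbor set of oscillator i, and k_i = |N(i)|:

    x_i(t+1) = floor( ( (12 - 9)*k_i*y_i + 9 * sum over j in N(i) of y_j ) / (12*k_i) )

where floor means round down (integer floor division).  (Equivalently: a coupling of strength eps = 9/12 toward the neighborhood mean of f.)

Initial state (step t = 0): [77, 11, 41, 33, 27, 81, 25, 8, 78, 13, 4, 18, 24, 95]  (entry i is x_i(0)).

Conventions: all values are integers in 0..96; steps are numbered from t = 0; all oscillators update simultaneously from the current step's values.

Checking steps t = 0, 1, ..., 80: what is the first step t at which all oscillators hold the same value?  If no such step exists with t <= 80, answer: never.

Answer: 8
Key observation: Synchronization is absorbing here: once all oscillators are equal they stay equal, and step 8 is the first all-equal step.

Derivation:
t=0: [77, 11, 41, 33, 27, 81, 25, 8, 78, 13, 4, 18, 24, 95]  (not all equal)
t=1: [80, 63, 51, 68, 64, 79, 36, 63, 66, 66, 44, 47, 59, 54]  (not all equal)
t=2: [78, 83, 80, 82, 83, 78, 81, 77, 75, 76, 85, 80, 76, 82]  (not all equal)
t=3: [73, 69, 70, 70, 68, 73, 71, 72, 71, 72, 68, 69, 72, 68]  (not all equal)
t=4: [76, 77, 77, 77, 78, 76, 77, 75, 76, 75, 78, 77, 76, 78]  (not all equal)
t=5: [73, 72, 73, 72, 72, 73, 73, 73, 73, 73, 72, 72, 73, 72]  (not all equal)
t=6: [75, 75, 75, 75, 76, 75, 75, 75, 75, 75, 76, 75, 75, 76]  (not all equal)
t=7: [74, 73, 74, 73, 73, 74, 74, 74, 74, 74, 73, 73, 74, 73]  (not all equal)
t=8: [75, 75, 75, 75, 75, 75, 75, 75, 75, 75, 75, 75, 75, 75]  (all equal)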